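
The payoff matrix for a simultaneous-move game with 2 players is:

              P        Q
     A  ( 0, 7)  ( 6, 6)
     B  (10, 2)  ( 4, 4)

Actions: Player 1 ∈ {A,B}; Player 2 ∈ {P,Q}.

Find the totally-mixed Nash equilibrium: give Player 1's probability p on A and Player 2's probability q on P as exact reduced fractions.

P1 indiff ⇒ q·0+(1-q)·6 = q·10+(1-q)·4 ⇒ q(-10) = (1-q)(-2) ⇒ q = 1/6
P2 indiff ⇒ p·7+(1-p)·2 = p·6+(1-p)·4 ⇒ p(1) = (1-p)(2) ⇒ p = 2/3

(p,q) = (2/3, 1/6)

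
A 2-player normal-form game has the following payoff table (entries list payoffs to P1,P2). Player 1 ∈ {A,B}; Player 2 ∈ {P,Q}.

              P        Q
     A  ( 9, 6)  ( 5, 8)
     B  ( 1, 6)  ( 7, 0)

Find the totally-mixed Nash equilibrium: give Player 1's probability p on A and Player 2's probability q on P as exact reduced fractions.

P1 indiff ⇒ q·9+(1-q)·5 = q·1+(1-q)·7 ⇒ q(8) = (1-q)(2) ⇒ q = 1/5
P2 indiff ⇒ p·6+(1-p)·6 = p·8+(1-p)·0 ⇒ p(-2) = (1-p)(-6) ⇒ p = 3/4

P1 mixes 3/4 on A; P2 mixes 1/5 on P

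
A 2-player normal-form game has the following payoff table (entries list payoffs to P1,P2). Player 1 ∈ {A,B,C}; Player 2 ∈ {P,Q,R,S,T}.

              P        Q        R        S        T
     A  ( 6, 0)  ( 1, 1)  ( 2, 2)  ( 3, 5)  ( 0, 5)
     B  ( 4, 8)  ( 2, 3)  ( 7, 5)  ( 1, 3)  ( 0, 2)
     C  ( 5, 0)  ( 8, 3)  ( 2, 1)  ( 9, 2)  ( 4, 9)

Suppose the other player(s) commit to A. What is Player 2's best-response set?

u_2(P vs A) = 0
u_2(Q vs A) = 1
u_2(R vs A) = 2
u_2(S vs A) = 5
u_2(T vs A) = 5
max payoff 5 at {S,T}

BR_2 = {S,T}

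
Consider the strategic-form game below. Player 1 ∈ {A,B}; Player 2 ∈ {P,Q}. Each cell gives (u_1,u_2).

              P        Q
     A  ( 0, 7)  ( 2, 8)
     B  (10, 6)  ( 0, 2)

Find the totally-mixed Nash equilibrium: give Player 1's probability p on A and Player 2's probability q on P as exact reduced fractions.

P1 indiff ⇒ q·0+(1-q)·2 = q·10+(1-q)·0 ⇒ q(-10) = (1-q)(-2) ⇒ q = 1/6
P2 indiff ⇒ p·7+(1-p)·6 = p·8+(1-p)·2 ⇒ p(-1) = (1-p)(-4) ⇒ p = 4/5

P1 mixes 4/5 on A; P2 mixes 1/6 on P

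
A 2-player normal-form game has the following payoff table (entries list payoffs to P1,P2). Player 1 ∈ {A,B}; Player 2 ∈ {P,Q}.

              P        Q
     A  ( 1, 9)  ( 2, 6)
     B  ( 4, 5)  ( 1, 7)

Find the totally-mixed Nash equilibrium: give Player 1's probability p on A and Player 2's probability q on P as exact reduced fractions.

P1 indiff ⇒ q·1+(1-q)·2 = q·4+(1-q)·1 ⇒ q(-3) = (1-q)(-1) ⇒ q = 1/4
P2 indiff ⇒ p·9+(1-p)·5 = p·6+(1-p)·7 ⇒ p(3) = (1-p)(2) ⇒ p = 2/5

(p,q) = (2/5, 1/4)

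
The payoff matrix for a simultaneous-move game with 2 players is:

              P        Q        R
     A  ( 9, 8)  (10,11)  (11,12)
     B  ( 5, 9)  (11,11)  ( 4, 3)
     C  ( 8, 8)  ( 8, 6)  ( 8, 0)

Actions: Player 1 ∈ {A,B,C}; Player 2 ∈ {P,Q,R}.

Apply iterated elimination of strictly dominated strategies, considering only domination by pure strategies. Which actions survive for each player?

P1 drop C (A beats it: P:9>8 Q:10>8 R:11>8)
P2 drop P (Q beats it: A:11>8 B:11>9)
P1→{A,B} P2→{Q,R}

Remaining: P1:{A,B} P2:{Q,R}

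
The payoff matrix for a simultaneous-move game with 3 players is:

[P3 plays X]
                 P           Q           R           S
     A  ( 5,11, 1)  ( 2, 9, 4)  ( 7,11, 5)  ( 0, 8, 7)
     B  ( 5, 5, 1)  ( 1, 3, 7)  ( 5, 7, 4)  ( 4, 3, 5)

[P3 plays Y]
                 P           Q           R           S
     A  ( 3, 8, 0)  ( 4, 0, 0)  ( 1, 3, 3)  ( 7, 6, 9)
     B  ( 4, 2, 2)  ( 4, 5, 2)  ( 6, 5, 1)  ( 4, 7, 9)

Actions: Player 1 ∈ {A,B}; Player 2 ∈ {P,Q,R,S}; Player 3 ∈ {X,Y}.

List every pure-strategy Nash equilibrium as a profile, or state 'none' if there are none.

(A,P,X): NE
(A,P,Y): not NE [P1→B gives 4>3; P3→X gives 1>0]
(A,Q,X): not NE [P2→R gives 11>9]
(A,Q,Y): not NE [P2→P gives 8>0; P3→X gives 4>0]
(A,R,X): NE
(A,R,Y): not NE [P1→B gives 6>1; P2→P gives 8>3; P3→X gives 5>3]
(A,S,X): not NE [P1→B gives 4>0; P2→R gives 11>8; P3→Y gives 9>7]
(A,S,Y): not NE [P2→P gives 8>6]
(B,P,X): not NE [P2→R gives 7>5; P3→Y gives 2>1]
(B,P,Y): not NE [P2→S gives 7>2]
(B,Q,X): not NE [P1→A gives 2>1; P2→R gives 7>3]
(B,Q,Y): not NE [P2→S gives 7>5; P3→X gives 7>2]
(B,R,X): not NE [P1→A gives 7>5]
(B,R,Y): not NE [P2→S gives 7>5; P3→X gives 4>1]
(B,S,X): not NE [P2→R gives 7>3; P3→Y gives 9>5]
(B,S,Y): not NE [P1→A gives 7>4]

NE set: (A,P,X), (A,R,X)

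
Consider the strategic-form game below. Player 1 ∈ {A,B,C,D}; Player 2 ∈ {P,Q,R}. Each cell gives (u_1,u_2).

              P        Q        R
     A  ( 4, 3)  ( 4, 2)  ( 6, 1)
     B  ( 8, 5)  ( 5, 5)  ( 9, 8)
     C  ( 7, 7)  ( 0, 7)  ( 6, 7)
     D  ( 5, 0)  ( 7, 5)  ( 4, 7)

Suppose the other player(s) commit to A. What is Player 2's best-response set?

BR_2 = {P}

u_2(P vs A) = 3
u_2(Q vs A) = 2
u_2(R vs A) = 1
max payoff 3 at {P}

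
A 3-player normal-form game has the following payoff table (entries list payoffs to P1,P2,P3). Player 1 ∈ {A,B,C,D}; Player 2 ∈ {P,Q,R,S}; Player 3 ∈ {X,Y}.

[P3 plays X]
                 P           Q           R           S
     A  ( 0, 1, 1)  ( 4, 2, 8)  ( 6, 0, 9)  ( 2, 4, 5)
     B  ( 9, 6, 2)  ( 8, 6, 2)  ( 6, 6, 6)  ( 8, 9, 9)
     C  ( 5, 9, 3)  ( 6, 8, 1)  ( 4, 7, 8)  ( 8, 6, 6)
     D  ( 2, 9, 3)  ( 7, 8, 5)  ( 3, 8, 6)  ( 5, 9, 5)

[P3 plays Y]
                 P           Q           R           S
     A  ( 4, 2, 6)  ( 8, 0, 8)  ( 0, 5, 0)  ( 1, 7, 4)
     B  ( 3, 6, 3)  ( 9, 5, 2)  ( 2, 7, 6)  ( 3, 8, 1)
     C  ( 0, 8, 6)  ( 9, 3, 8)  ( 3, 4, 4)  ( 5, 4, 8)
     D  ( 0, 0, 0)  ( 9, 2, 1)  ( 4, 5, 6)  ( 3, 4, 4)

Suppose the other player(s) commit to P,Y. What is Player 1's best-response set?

u_1(A vs P,Y) = 4
u_1(B vs P,Y) = 3
u_1(C vs P,Y) = 0
u_1(D vs P,Y) = 0
max payoff 4 at {A}

P1 best: {A}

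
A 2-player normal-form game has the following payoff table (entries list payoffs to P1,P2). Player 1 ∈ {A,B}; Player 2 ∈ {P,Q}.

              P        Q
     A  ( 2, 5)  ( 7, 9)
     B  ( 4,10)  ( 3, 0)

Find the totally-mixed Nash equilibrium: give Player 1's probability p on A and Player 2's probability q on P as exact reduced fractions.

p=5/7, q=2/3

P1 indiff ⇒ q·2+(1-q)·7 = q·4+(1-q)·3 ⇒ q(-2) = (1-q)(-4) ⇒ q = 2/3
P2 indiff ⇒ p·5+(1-p)·10 = p·9+(1-p)·0 ⇒ p(-4) = (1-p)(-10) ⇒ p = 5/7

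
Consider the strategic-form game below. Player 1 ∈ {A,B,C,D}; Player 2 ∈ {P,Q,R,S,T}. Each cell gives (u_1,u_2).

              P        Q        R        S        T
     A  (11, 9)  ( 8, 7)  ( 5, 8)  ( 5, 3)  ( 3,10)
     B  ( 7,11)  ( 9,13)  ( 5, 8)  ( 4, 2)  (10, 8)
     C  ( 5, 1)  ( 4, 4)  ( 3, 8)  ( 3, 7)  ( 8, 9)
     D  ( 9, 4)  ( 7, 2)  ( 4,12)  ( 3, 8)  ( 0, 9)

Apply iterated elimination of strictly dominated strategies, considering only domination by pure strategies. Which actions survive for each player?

P1 drop C (B beats it: P:7>5 Q:9>4 R:5>3 S:4>3 T:10>8)
P1 drop D (A beats it: P:11>9 Q:8>7 R:5>4 S:5>3 T:3>0)
P2 drop R (P beats it: A:9>8 B:11>8)
P2 drop S (P beats it: A:9>3 B:11>2)
P1→{A,B} P2→{P,Q,T}

IESDS → P1:{A,B} P2:{P,Q,T}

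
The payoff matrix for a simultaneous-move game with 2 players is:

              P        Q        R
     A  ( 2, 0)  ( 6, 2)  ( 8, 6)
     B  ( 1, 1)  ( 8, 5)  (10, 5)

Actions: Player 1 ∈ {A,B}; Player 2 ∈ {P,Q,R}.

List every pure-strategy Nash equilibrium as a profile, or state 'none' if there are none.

PSNE = {(B,Q), (B,R)}

(A,P): not NE [P2→R gives 6>0]
(A,Q): not NE [P1→B gives 8>6; P2→R gives 6>2]
(A,R): not NE [P1→B gives 10>8]
(B,P): not NE [P1→A gives 2>1; P2→R gives 5>1]
(B,Q): NE
(B,R): NE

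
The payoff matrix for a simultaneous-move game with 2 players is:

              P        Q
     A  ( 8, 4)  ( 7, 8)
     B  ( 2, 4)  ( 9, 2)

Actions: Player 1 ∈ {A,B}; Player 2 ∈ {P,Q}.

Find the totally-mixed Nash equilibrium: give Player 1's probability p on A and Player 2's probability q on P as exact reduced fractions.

P1 mixes 1/3 on A; P2 mixes 1/4 on P

P1 indiff ⇒ q·8+(1-q)·7 = q·2+(1-q)·9 ⇒ q(6) = (1-q)(2) ⇒ q = 1/4
P2 indiff ⇒ p·4+(1-p)·4 = p·8+(1-p)·2 ⇒ p(-4) = (1-p)(-2) ⇒ p = 1/3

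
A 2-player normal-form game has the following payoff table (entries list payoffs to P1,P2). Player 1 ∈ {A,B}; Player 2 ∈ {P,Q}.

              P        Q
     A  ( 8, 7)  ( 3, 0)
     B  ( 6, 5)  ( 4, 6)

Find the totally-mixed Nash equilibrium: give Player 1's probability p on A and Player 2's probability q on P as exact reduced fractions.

P1 mixes 1/8 on A; P2 mixes 1/3 on P

P1 indiff ⇒ q·8+(1-q)·3 = q·6+(1-q)·4 ⇒ q(2) = (1-q)(1) ⇒ q = 1/3
P2 indiff ⇒ p·7+(1-p)·5 = p·0+(1-p)·6 ⇒ p(7) = (1-p)(1) ⇒ p = 1/8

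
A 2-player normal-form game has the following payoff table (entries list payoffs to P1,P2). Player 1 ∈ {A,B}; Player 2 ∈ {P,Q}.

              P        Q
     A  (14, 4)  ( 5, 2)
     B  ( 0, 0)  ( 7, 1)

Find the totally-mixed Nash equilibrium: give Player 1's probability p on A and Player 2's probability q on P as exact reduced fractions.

P1 indiff ⇒ q·14+(1-q)·5 = q·0+(1-q)·7 ⇒ q(14) = (1-q)(2) ⇒ q = 1/8
P2 indiff ⇒ p·4+(1-p)·0 = p·2+(1-p)·1 ⇒ p(2) = (1-p)(1) ⇒ p = 1/3

(p,q) = (1/3, 1/8)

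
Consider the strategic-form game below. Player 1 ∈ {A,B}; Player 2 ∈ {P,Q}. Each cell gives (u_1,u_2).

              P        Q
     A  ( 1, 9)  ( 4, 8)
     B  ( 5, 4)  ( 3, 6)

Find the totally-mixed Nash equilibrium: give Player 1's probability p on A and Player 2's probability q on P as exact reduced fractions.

P1 indiff ⇒ q·1+(1-q)·4 = q·5+(1-q)·3 ⇒ q(-4) = (1-q)(-1) ⇒ q = 1/5
P2 indiff ⇒ p·9+(1-p)·4 = p·8+(1-p)·6 ⇒ p(1) = (1-p)(2) ⇒ p = 2/3

(p,q) = (2/3, 1/5)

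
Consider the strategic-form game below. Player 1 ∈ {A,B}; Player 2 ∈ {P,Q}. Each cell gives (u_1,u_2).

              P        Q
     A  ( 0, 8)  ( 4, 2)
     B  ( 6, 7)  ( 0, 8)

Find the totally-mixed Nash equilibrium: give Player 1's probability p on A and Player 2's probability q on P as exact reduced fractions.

P1 indiff ⇒ q·0+(1-q)·4 = q·6+(1-q)·0 ⇒ q(-6) = (1-q)(-4) ⇒ q = 2/5
P2 indiff ⇒ p·8+(1-p)·7 = p·2+(1-p)·8 ⇒ p(6) = (1-p)(1) ⇒ p = 1/7

P1 mixes 1/7 on A; P2 mixes 2/5 on P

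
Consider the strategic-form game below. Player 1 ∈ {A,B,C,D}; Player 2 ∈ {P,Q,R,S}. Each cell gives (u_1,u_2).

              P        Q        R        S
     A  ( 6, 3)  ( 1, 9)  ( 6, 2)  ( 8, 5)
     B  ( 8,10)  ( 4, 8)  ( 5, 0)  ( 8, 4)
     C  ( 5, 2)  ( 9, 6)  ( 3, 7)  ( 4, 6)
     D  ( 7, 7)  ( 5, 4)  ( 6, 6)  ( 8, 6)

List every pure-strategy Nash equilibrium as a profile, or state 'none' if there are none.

Nash profiles: (B,P)

(A,P): not NE [P1→B gives 8>6; P2→Q gives 9>3]
(A,Q): not NE [P1→C gives 9>1]
(A,R): not NE [P2→Q gives 9>2]
(A,S): not NE [P2→Q gives 9>5]
(B,P): NE
(B,Q): not NE [P1→C gives 9>4; P2→P gives 10>8]
(B,R): not NE [P1→D gives 6>5; P2→P gives 10>0]
(B,S): not NE [P2→P gives 10>4]
(C,P): not NE [P1→B gives 8>5; P2→R gives 7>2]
(C,Q): not NE [P2→R gives 7>6]
(C,R): not NE [P1→D gives 6>3]
(C,S): not NE [P1→D gives 8>4; P2→R gives 7>6]
(D,P): not NE [P1→B gives 8>7]
(D,Q): not NE [P1→C gives 9>5; P2→P gives 7>4]
(D,R): not NE [P2→P gives 7>6]
(D,S): not NE [P2→P gives 7>6]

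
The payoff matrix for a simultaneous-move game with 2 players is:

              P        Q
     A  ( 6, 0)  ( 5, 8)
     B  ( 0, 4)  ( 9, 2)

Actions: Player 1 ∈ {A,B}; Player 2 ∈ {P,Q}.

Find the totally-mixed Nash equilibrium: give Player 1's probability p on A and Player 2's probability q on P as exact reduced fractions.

P1 mixes 1/5 on A; P2 mixes 2/5 on P

P1 indiff ⇒ q·6+(1-q)·5 = q·0+(1-q)·9 ⇒ q(6) = (1-q)(4) ⇒ q = 2/5
P2 indiff ⇒ p·0+(1-p)·4 = p·8+(1-p)·2 ⇒ p(-8) = (1-p)(-2) ⇒ p = 1/5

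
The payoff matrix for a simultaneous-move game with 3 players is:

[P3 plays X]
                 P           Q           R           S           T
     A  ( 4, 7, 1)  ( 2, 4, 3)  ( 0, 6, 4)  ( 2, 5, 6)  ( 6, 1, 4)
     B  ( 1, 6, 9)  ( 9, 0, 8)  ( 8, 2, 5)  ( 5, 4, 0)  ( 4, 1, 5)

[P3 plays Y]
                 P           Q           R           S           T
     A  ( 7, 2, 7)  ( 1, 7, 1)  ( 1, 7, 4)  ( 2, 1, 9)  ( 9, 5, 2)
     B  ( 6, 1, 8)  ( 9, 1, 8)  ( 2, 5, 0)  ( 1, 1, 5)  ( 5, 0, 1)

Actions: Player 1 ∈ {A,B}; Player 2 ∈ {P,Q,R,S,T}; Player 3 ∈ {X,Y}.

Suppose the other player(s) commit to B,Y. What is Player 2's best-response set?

argmax u_2 = {R}

u_2(P vs B,Y) = 1
u_2(Q vs B,Y) = 1
u_2(R vs B,Y) = 5
u_2(S vs B,Y) = 1
u_2(T vs B,Y) = 0
max payoff 5 at {R}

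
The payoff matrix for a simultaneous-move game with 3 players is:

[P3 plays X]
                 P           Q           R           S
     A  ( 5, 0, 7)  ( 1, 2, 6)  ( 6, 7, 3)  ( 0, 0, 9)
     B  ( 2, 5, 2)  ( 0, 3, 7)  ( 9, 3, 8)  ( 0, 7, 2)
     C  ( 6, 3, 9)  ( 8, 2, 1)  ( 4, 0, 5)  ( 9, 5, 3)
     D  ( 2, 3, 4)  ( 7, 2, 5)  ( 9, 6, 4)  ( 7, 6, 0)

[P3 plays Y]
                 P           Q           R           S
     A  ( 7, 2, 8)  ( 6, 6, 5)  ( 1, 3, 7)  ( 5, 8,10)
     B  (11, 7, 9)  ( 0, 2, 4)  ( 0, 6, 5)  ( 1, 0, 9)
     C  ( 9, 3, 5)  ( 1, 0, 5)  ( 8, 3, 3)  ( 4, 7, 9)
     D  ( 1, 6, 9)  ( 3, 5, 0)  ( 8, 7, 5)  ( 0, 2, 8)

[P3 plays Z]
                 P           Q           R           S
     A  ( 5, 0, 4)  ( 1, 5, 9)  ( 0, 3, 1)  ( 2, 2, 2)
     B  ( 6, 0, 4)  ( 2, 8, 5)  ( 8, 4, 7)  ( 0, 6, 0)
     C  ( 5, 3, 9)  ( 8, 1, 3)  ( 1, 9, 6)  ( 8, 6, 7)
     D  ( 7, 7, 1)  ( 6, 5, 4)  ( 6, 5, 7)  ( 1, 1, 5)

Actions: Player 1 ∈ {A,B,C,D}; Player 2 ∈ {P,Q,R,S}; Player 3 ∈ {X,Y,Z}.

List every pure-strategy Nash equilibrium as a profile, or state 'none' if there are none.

(A,P,X): not NE [P1→C gives 6>5; P2→R gives 7>0; P3→Y gives 8>7]
(A,P,Y): not NE [P1→B gives 11>7; P2→S gives 8>2]
(A,P,Z): not NE [P1→D gives 7>5; P2→Q gives 5>0; P3→Y gives 8>4]
(A,Q,X): not NE [P1→C gives 8>1; P2→R gives 7>2; P3→Z gives 9>6]
(A,Q,Y): not NE [P2→S gives 8>6; P3→Z gives 9>5]
(A,Q,Z): not NE [P1→C gives 8>1]
(A,R,X): not NE [P1→D gives 9>6; P3→Y gives 7>3]
(A,R,Y): not NE [P1→D gives 8>1; P2→S gives 8>3]
(A,R,Z): not NE [P1→B gives 8>0; P2→Q gives 5>3; P3→Y gives 7>1]
(A,S,X): not NE [P1→C gives 9>0; P2→R gives 7>0; P3→Y gives 10>9]
(A,S,Y): NE
(A,S,Z): not NE [P1→C gives 8>2; P2→Q gives 5>2; P3→Y gives 10>2]
(B,P,X): not NE [P1→C gives 6>2; P2→S gives 7>5; P3→Y gives 9>2]
(B,P,Y): NE
(B,P,Z): not NE [P1→D gives 7>6; P2→Q gives 8>0; P3→Y gives 9>4]
(B,Q,X): not NE [P1→C gives 8>0; P2→S gives 7>3]
(B,Q,Y): not NE [P1→A gives 6>0; P2→P gives 7>2; P3→X gives 7>4]
(B,Q,Z): not NE [P1→C gives 8>2; P3→X gives 7>5]
(B,R,X): not NE [P2→S gives 7>3]
(B,R,Y): not NE [P1→D gives 8>0; P2→P gives 7>6; P3→X gives 8>5]
(B,R,Z): not NE [P2→Q gives 8>4; P3→X gives 8>7]
(B,S,X): not NE [P1→C gives 9>0; P3→Y gives 9>2]
(B,S,Y): not NE [P1→A gives 5>1; P2→P gives 7>0]
(B,S,Z): not NE [P1→C gives 8>0; P2→Q gives 8>6; P3→Y gives 9>0]
(C,P,X): not NE [P2→S gives 5>3]
(C,P,Y): not NE [P1→B gives 11>9; P2→S gives 7>3; P3→Z gives 9>5]
(C,P,Z): not NE [P1→D gives 7>5; P2→R gives 9>3]
(C,Q,X): not NE [P2→S gives 5>2; P3→Y gives 5>1]
(C,Q,Y): not NE [P1→A gives 6>1; P2→S gives 7>0]
(C,Q,Z): not NE [P2→R gives 9>1; P3→Y gives 5>3]
(C,R,X): not NE [P1→D gives 9>4; P2→S gives 5>0; P3→Z gives 6>5]
(C,R,Y): not NE [P2→S gives 7>3; P3→Z gives 6>3]
(C,R,Z): not NE [P1→B gives 8>1]
(C,S,X): not NE [P3→Y gives 9>3]
(C,S,Y): not NE [P1→A gives 5>4]
(C,S,Z): not NE [P2→R gives 9>6; P3→Y gives 9>7]
(D,P,X): not NE [P1→C gives 6>2; P2→S gives 6>3; P3→Y gives 9>4]
(D,P,Y): not NE [P1→B gives 11>1; P2→R gives 7>6]
(D,P,Z): not NE [P3→Y gives 9>1]
(D,Q,X): not NE [P1→C gives 8>7; P2→S gives 6>2]
(D,Q,Y): not NE [P1→A gives 6>3; P2→R gives 7>5; P3→X gives 5>0]
(D,Q,Z): not NE [P1→C gives 8>6; P2→P gives 7>5; P3→X gives 5>4]
(D,R,X): not NE [P3→Z gives 7>4]
(D,R,Y): not NE [P3→Z gives 7>5]
(D,R,Z): not NE [P1→B gives 8>6; P2→P gives 7>5]
(D,S,X): not NE [P1→C gives 9>7; P3→Y gives 8>0]
(D,S,Y): not NE [P1→A gives 5>0; P2→R gives 7>2]
(D,S,Z): not NE [P1→C gives 8>1; P2→P gives 7>1; P3→Y gives 8>5]

NE set: (A,S,Y), (B,P,Y)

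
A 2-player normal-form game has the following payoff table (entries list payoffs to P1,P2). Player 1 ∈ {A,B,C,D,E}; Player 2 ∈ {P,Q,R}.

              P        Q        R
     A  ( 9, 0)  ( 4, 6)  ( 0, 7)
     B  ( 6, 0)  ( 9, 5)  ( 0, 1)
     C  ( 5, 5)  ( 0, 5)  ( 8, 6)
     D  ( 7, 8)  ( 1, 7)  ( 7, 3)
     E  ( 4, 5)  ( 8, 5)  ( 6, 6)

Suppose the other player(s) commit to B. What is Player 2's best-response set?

P2 best: {Q}

u_2(P vs B) = 0
u_2(Q vs B) = 5
u_2(R vs B) = 1
max payoff 5 at {Q}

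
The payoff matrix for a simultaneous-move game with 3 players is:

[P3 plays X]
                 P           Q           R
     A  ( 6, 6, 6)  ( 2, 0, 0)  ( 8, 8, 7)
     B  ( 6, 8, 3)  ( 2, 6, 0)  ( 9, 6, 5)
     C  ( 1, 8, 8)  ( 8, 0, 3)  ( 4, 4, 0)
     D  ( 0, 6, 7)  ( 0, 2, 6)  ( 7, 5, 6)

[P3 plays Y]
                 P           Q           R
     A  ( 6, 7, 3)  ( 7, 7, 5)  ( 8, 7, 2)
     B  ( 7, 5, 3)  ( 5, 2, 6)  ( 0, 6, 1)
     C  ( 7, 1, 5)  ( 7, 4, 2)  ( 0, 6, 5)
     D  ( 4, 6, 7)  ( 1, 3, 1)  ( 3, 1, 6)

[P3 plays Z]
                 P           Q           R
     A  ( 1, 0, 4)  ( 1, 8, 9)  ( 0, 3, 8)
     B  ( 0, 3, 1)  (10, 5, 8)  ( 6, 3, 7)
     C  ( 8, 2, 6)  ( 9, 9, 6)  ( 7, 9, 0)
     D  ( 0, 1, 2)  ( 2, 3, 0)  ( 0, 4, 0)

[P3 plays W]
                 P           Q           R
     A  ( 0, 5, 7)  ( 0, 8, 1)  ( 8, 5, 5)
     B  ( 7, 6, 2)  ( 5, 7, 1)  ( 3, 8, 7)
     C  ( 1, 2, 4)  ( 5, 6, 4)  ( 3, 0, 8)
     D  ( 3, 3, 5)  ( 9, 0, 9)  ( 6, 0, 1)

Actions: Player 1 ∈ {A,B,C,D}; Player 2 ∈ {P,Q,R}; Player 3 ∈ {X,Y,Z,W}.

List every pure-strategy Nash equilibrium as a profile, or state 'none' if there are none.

Nash profiles: (B,P,X), (B,Q,Z)

(A,P,X): not NE [P2→R gives 8>6; P3→W gives 7>6]
(A,P,Y): not NE [P1→C gives 7>6; P3→W gives 7>3]
(A,P,Z): not NE [P1→C gives 8>1; P2→Q gives 8>0; P3→W gives 7>4]
(A,P,W): not NE [P1→B gives 7>0; P2→Q gives 8>5]
(A,Q,X): not NE [P1→C gives 8>2; P2→R gives 8>0; P3→Z gives 9>0]
(A,Q,Y): not NE [P3→Z gives 9>5]
(A,Q,Z): not NE [P1→B gives 10>1]
(A,Q,W): not NE [P1→D gives 9>0; P3→Z gives 9>1]
(A,R,X): not NE [P1→B gives 9>8; P3→Z gives 8>7]
(A,R,Y): not NE [P3→Z gives 8>2]
(A,R,Z): not NE [P1→C gives 7>0; P2→Q gives 8>3]
(A,R,W): not NE [P2→Q gives 8>5; P3→Z gives 8>5]
(B,P,X): NE
(B,P,Y): not NE [P2→R gives 6>5]
(B,P,Z): not NE [P1→C gives 8>0; P2→Q gives 5>3; P3→Y gives 3>1]
(B,P,W): not NE [P2→R gives 8>6; P3→Y gives 3>2]
(B,Q,X): not NE [P1→C gives 8>2; P2→P gives 8>6; P3→Z gives 8>0]
(B,Q,Y): not NE [P1→C gives 7>5; P2→R gives 6>2; P3→Z gives 8>6]
(B,Q,Z): NE
(B,Q,W): not NE [P1→D gives 9>5; P2→R gives 8>7; P3→Z gives 8>1]
(B,R,X): not NE [P2→P gives 8>6; P3→W gives 7>5]
(B,R,Y): not NE [P1→A gives 8>0; P3→W gives 7>1]
(B,R,Z): not NE [P1→C gives 7>6; P2→Q gives 5>3]
(B,R,W): not NE [P1→A gives 8>3]
(C,P,X): not NE [P1→B gives 6>1]
(C,P,Y): not NE [P2→R gives 6>1; P3→X gives 8>5]
(C,P,Z): not NE [P2→R gives 9>2; P3→X gives 8>6]
(C,P,W): not NE [P1→B gives 7>1; P2→Q gives 6>2; P3→X gives 8>4]
(C,Q,X): not NE [P2→P gives 8>0; P3→Z gives 6>3]
(C,Q,Y): not NE [P2→R gives 6>4; P3→Z gives 6>2]
(C,Q,Z): not NE [P1→B gives 10>9]
(C,Q,W): not NE [P1→D gives 9>5; P3→Z gives 6>4]
(C,R,X): not NE [P1→B gives 9>4; P2→P gives 8>4; P3→W gives 8>0]
(C,R,Y): not NE [P1→A gives 8>0; P3→W gives 8>5]
(C,R,Z): not NE [P3→W gives 8>0]
(C,R,W): not NE [P1→A gives 8>3; P2→Q gives 6>0]
(D,P,X): not NE [P1→B gives 6>0]
(D,P,Y): not NE [P1→C gives 7>4]
(D,P,Z): not NE [P1→C gives 8>0; P2→R gives 4>1; P3→Y gives 7>2]
(D,P,W): not NE [P1→B gives 7>3; P3→Y gives 7>5]
(D,Q,X): not NE [P1→C gives 8>0; P2→P gives 6>2; P3→W gives 9>6]
(D,Q,Y): not NE [P1→C gives 7>1; P2→P gives 6>3; P3→W gives 9>1]
(D,Q,Z): not NE [P1→B gives 10>2; P2→R gives 4>3; P3→W gives 9>0]
(D,Q,W): not NE [P2→P gives 3>0]
(D,R,X): not NE [P1→B gives 9>7; P2→P gives 6>5]
(D,R,Y): not NE [P1→A gives 8>3; P2→P gives 6>1]
(D,R,Z): not NE [P1→C gives 7>0; P3→Y gives 6>0]
(D,R,W): not NE [P1→A gives 8>6; P2→P gives 3>0; P3→Y gives 6>1]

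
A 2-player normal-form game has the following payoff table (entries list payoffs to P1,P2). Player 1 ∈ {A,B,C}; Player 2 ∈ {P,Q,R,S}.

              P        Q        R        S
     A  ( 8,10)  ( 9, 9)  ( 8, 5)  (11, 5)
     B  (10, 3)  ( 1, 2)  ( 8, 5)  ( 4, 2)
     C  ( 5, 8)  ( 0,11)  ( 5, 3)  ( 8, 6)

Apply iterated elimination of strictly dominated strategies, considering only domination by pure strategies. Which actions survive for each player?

P1 drop C (A beats it: P:8>5 Q:9>0 R:8>5 S:11>8)
P2 drop Q (P beats it: A:10>9 B:3>2)
P2 drop S (P beats it: A:10>5 B:3>2)
P1→{A,B} P2→{P,R}

Remaining: P1:{A,B} P2:{P,R}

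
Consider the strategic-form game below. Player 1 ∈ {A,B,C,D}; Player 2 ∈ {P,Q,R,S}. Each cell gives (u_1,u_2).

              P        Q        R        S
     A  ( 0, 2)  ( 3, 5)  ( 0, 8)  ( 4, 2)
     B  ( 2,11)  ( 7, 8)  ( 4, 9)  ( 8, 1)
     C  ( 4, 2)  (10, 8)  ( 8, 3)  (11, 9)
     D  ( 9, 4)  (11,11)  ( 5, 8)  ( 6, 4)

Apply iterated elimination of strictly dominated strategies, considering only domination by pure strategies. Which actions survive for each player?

P1 drop A (B beats it: P:2>0 Q:7>3 R:4>0 S:8>4)
P1 drop B (C beats it: P:4>2 Q:10>7 R:8>4 S:11>8)
P2 drop P (Q beats it: C:8>2 D:11>4)
P2 drop R (Q beats it: C:8>3 D:11>8)
P1→{C,D} P2→{Q,S}

IESDS → P1:{C,D} P2:{Q,S}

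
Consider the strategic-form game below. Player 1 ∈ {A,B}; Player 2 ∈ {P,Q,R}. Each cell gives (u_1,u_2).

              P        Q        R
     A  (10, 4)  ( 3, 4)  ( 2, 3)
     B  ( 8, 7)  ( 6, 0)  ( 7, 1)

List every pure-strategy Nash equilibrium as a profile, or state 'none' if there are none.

Nash profiles: (A,P)

(A,P): NE
(A,Q): not NE [P1→B gives 6>3]
(A,R): not NE [P1→B gives 7>2; P2→Q gives 4>3]
(B,P): not NE [P1→A gives 10>8]
(B,Q): not NE [P2→P gives 7>0]
(B,R): not NE [P2→P gives 7>1]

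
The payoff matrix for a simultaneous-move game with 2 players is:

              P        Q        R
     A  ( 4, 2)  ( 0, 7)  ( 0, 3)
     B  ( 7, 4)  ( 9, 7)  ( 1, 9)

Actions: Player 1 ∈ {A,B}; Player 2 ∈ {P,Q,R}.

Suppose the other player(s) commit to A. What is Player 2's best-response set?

u_2(P vs A) = 2
u_2(Q vs A) = 7
u_2(R vs A) = 3
max payoff 7 at {Q}

argmax u_2 = {Q}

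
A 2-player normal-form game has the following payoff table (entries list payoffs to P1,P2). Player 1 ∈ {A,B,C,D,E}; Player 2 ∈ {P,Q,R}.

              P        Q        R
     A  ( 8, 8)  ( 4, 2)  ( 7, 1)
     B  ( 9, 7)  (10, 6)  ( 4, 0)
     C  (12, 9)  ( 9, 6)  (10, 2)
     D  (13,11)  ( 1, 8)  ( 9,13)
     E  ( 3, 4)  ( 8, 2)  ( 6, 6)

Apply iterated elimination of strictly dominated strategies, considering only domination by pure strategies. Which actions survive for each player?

P1 drop A (C beats it: P:12>8 Q:9>4 R:10>7)
P1 drop E (C beats it: P:12>3 Q:9>8 R:10>6)
P2 drop Q (P beats it: B:7>6 C:9>6 D:11>8)
P1 drop B (C beats it: P:12>9 R:10>4)
P1→{C,D} P2→{P,R}

Survivors P1:{C,D} P2:{P,R}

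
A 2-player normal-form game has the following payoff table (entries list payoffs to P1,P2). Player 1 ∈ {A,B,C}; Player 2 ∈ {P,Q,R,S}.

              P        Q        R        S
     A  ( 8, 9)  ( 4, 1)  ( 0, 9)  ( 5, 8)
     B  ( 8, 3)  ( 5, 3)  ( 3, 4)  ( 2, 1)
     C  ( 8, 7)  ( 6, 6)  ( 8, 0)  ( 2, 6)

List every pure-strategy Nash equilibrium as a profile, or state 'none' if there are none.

Nash profiles: (A,P), (C,P)

(A,P): NE
(A,Q): not NE [P1→C gives 6>4; P2→R gives 9>1]
(A,R): not NE [P1→C gives 8>0]
(A,S): not NE [P2→R gives 9>8]
(B,P): not NE [P2→R gives 4>3]
(B,Q): not NE [P1→C gives 6>5; P2→R gives 4>3]
(B,R): not NE [P1→C gives 8>3]
(B,S): not NE [P1→A gives 5>2; P2→R gives 4>1]
(C,P): NE
(C,Q): not NE [P2→P gives 7>6]
(C,R): not NE [P2→P gives 7>0]
(C,S): not NE [P1→A gives 5>2; P2→P gives 7>6]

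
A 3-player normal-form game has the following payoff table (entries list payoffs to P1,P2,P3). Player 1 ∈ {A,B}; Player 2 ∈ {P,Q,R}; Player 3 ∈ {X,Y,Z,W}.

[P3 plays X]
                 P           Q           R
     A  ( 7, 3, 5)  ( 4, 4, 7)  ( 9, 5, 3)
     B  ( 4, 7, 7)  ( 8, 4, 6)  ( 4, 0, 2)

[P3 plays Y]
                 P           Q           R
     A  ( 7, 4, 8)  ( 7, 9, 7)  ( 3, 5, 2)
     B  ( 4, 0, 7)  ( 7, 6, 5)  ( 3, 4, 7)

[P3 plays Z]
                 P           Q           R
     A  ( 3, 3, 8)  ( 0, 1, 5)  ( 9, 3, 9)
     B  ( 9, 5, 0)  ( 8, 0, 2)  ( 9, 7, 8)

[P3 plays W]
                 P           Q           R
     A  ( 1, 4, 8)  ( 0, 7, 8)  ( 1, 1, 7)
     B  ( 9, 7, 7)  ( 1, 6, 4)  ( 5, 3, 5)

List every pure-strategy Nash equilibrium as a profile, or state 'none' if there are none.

NE set: (A,R,Z), (B,P,W), (B,R,Z)

(A,P,X): not NE [P2→R gives 5>3; P3→W gives 8>5]
(A,P,Y): not NE [P2→Q gives 9>4]
(A,P,Z): not NE [P1→B gives 9>3]
(A,P,W): not NE [P1→B gives 9>1; P2→Q gives 7>4]
(A,Q,X): not NE [P1→B gives 8>4; P2→R gives 5>4; P3→W gives 8>7]
(A,Q,Y): not NE [P3→W gives 8>7]
(A,Q,Z): not NE [P1→B gives 8>0; P2→R gives 3>1; P3→W gives 8>5]
(A,Q,W): not NE [P1→B gives 1>0]
(A,R,X): not NE [P3→Z gives 9>3]
(A,R,Y): not NE [P2→Q gives 9>5; P3→Z gives 9>2]
(A,R,Z): NE
(A,R,W): not NE [P1→B gives 5>1; P2→Q gives 7>1; P3→Z gives 9>7]
(B,P,X): not NE [P1→A gives 7>4]
(B,P,Y): not NE [P1→A gives 7>4; P2→Q gives 6>0]
(B,P,Z): not NE [P2→R gives 7>5; P3→W gives 7>0]
(B,P,W): NE
(B,Q,X): not NE [P2→P gives 7>4]
(B,Q,Y): not NE [P3→X gives 6>5]
(B,Q,Z): not NE [P2→R gives 7>0; P3→X gives 6>2]
(B,Q,W): not NE [P2→P gives 7>6; P3→X gives 6>4]
(B,R,X): not NE [P1→A gives 9>4; P2→P gives 7>0; P3→Z gives 8>2]
(B,R,Y): not NE [P2→Q gives 6>4; P3→Z gives 8>7]
(B,R,Z): NE
(B,R,W): not NE [P2→P gives 7>3; P3→Z gives 8>5]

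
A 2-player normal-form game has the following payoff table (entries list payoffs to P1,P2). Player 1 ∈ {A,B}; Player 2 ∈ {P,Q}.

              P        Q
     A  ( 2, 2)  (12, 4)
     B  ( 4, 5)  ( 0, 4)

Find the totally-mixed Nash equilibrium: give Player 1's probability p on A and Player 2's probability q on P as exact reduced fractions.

P1 indiff ⇒ q·2+(1-q)·12 = q·4+(1-q)·0 ⇒ q(-2) = (1-q)(-12) ⇒ q = 6/7
P2 indiff ⇒ p·2+(1-p)·5 = p·4+(1-p)·4 ⇒ p(-2) = (1-p)(-1) ⇒ p = 1/3

p=1/3, q=6/7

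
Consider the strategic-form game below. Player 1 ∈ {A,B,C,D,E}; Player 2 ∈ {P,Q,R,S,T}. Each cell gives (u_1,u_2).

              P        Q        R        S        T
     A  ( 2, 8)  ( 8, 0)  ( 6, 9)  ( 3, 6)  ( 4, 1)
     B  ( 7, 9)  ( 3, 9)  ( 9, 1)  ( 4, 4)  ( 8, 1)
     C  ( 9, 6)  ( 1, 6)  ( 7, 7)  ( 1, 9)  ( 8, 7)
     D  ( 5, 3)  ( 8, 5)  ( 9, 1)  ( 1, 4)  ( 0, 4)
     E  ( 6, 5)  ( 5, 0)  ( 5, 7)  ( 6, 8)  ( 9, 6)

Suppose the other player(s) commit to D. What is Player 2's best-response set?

P2 best: {Q}

u_2(P vs D) = 3
u_2(Q vs D) = 5
u_2(R vs D) = 1
u_2(S vs D) = 4
u_2(T vs D) = 4
max payoff 5 at {Q}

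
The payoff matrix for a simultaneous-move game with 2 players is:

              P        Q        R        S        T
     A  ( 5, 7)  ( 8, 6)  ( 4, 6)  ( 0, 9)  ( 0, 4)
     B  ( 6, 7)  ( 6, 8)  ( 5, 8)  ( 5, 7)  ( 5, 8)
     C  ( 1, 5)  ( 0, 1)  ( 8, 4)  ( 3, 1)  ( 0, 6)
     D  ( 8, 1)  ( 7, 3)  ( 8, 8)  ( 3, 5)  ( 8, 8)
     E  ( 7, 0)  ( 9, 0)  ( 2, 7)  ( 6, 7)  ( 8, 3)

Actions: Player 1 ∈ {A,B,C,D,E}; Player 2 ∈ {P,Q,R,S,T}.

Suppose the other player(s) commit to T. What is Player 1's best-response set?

u_1(A vs T) = 0
u_1(B vs T) = 5
u_1(C vs T) = 0
u_1(D vs T) = 8
u_1(E vs T) = 8
max payoff 8 at {D,E}

argmax u_1 = {D,E}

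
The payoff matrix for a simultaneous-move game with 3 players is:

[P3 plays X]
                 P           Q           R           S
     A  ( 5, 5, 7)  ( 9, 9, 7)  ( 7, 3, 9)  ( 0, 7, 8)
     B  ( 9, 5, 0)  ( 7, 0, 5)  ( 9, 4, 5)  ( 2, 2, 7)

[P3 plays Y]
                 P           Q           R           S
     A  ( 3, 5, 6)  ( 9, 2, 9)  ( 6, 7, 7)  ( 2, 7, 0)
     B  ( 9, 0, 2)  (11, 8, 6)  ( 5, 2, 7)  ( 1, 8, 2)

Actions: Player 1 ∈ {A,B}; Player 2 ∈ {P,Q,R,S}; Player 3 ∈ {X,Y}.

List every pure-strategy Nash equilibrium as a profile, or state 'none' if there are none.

Nash profiles: (B,Q,Y)

(A,P,X): not NE [P1→B gives 9>5; P2→Q gives 9>5]
(A,P,Y): not NE [P1→B gives 9>3; P2→S gives 7>5; P3→X gives 7>6]
(A,Q,X): not NE [P3→Y gives 9>7]
(A,Q,Y): not NE [P1→B gives 11>9; P2→S gives 7>2]
(A,R,X): not NE [P1→B gives 9>7; P2→Q gives 9>3]
(A,R,Y): not NE [P3→X gives 9>7]
(A,S,X): not NE [P1→B gives 2>0; P2→Q gives 9>7]
(A,S,Y): not NE [P3→X gives 8>0]
(B,P,X): not NE [P3→Y gives 2>0]
(B,P,Y): not NE [P2→S gives 8>0]
(B,Q,X): not NE [P1→A gives 9>7; P2→P gives 5>0; P3→Y gives 6>5]
(B,Q,Y): NE
(B,R,X): not NE [P2→P gives 5>4; P3→Y gives 7>5]
(B,R,Y): not NE [P1→A gives 6>5; P2→S gives 8>2]
(B,S,X): not NE [P2→P gives 5>2]
(B,S,Y): not NE [P1→A gives 2>1; P3→X gives 7>2]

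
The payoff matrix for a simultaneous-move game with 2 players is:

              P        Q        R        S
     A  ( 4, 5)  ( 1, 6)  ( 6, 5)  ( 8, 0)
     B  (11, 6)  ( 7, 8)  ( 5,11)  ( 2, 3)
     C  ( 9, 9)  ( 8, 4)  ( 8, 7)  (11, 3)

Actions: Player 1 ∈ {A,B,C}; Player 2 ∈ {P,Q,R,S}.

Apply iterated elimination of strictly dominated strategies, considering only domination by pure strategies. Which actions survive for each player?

IESDS → P1:{B,C} P2:{P,R}

P1 drop A (C beats it: P:9>4 Q:8>1 R:8>6 S:11>8)
P2 drop Q (R beats it: B:11>8 C:7>4)
P2 drop S (P beats it: B:6>3 C:9>3)
P1→{B,C} P2→{P,R}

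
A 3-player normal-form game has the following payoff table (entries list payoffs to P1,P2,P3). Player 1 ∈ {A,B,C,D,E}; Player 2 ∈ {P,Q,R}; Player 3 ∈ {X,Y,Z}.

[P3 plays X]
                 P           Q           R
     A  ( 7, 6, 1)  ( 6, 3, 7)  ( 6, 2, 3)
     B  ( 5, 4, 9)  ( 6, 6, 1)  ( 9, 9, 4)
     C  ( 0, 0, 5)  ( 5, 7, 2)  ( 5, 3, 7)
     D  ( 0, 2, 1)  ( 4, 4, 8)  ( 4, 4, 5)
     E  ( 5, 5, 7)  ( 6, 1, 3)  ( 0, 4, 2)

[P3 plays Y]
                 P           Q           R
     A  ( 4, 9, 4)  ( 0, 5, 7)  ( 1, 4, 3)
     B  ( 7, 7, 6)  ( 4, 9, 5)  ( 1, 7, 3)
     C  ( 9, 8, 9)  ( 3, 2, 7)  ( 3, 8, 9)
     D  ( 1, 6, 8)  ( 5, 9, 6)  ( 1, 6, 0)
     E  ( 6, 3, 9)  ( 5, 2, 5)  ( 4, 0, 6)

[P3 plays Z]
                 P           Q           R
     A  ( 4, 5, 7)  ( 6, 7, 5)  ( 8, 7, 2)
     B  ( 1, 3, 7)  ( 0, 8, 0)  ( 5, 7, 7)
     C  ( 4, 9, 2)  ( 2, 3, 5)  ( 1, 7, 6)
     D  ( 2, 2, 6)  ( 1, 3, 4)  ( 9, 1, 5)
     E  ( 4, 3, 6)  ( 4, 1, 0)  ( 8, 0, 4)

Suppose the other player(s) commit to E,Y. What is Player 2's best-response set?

u_2(P vs E,Y) = 3
u_2(Q vs E,Y) = 2
u_2(R vs E,Y) = 0
max payoff 3 at {P}

argmax u_2 = {P}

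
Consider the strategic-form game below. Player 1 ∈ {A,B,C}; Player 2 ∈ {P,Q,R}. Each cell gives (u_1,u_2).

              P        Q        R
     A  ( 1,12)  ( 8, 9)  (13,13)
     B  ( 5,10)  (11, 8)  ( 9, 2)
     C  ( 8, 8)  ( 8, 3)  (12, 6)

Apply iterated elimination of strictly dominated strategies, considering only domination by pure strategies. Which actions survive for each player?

P2 drop Q (P beats it: A:12>9 B:10>8 C:8>3)
P1 drop B (C beats it: P:8>5 R:12>9)
P1→{A,C} P2→{P,R}

Survivors P1:{A,C} P2:{P,R}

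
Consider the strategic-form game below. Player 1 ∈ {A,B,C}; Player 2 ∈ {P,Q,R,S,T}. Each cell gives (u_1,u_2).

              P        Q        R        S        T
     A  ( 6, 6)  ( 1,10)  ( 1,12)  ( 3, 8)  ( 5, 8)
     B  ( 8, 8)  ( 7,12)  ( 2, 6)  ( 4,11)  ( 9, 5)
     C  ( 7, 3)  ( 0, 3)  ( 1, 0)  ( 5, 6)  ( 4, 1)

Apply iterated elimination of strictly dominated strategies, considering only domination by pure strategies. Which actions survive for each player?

P1 drop A (B beats it: P:8>6 Q:7>1 R:2>1 S:4>3 T:9>5)
P2 drop P (S beats it: B:11>8 C:6>3)
P2 drop R (Q beats it: B:12>6 C:3>0)
P2 drop T (Q beats it: B:12>5 C:3>1)
P1→{B,C} P2→{Q,S}

IESDS → P1:{B,C} P2:{Q,S}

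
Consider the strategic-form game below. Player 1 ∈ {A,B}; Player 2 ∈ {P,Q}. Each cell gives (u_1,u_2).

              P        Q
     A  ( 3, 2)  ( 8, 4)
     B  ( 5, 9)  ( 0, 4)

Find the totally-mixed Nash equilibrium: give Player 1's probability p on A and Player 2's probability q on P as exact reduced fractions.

p=5/7, q=4/5

P1 indiff ⇒ q·3+(1-q)·8 = q·5+(1-q)·0 ⇒ q(-2) = (1-q)(-8) ⇒ q = 4/5
P2 indiff ⇒ p·2+(1-p)·9 = p·4+(1-p)·4 ⇒ p(-2) = (1-p)(-5) ⇒ p = 5/7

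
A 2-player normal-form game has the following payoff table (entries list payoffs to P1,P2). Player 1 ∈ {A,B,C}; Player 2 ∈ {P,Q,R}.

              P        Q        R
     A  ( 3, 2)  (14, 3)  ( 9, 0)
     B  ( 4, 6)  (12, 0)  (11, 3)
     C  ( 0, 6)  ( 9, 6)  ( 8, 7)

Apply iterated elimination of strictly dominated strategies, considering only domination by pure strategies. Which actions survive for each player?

IESDS → P1:{A,B} P2:{P,Q}

P1 drop C (A beats it: P:3>0 Q:14>9 R:9>8)
P2 drop R (P beats it: A:2>0 B:6>3)
P1→{A,B} P2→{P,Q}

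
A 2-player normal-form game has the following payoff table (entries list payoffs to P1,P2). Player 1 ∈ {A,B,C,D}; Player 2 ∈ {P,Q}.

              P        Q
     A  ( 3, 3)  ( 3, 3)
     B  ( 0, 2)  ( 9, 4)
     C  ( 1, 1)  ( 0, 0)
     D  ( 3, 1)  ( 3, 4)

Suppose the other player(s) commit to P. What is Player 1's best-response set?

u_1(A vs P) = 3
u_1(B vs P) = 0
u_1(C vs P) = 1
u_1(D vs P) = 3
max payoff 3 at {A,D}

BR_1 = {A,D}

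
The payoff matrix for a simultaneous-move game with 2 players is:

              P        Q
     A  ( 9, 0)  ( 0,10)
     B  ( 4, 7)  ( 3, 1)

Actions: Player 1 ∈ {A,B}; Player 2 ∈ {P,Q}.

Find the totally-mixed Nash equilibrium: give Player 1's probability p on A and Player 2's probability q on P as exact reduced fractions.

P1 indiff ⇒ q·9+(1-q)·0 = q·4+(1-q)·3 ⇒ q(5) = (1-q)(3) ⇒ q = 3/8
P2 indiff ⇒ p·0+(1-p)·7 = p·10+(1-p)·1 ⇒ p(-10) = (1-p)(-6) ⇒ p = 3/8

(p,q) = (3/8, 3/8)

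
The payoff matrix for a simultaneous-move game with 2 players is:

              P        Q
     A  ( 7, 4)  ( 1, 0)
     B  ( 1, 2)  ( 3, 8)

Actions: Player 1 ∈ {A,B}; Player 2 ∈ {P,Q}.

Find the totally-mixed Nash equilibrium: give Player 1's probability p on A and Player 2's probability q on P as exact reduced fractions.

P1 indiff ⇒ q·7+(1-q)·1 = q·1+(1-q)·3 ⇒ q(6) = (1-q)(2) ⇒ q = 1/4
P2 indiff ⇒ p·4+(1-p)·2 = p·0+(1-p)·8 ⇒ p(4) = (1-p)(6) ⇒ p = 3/5

p=3/5, q=1/4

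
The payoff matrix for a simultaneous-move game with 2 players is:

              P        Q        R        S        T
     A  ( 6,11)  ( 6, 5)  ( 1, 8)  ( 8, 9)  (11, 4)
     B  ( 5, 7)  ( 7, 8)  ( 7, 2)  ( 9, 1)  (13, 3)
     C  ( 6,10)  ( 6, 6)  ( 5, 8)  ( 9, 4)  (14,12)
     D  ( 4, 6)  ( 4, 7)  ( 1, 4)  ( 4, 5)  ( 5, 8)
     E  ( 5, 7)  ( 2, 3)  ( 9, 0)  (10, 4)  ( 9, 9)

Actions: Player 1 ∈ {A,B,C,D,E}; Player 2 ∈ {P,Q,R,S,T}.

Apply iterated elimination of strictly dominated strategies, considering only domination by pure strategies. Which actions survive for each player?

Survivors P1:{A,B,C} P2:{P,Q,T}

P1 drop D (B beats it: P:5>4 Q:7>4 R:7>1 S:9>4 T:13>5)
P2 drop R (P beats it: A:11>8 B:7>2 C:10>8 E:7>0)
P2 drop S (P beats it: A:11>9 B:7>1 C:10>4 E:7>4)
P1 drop E (A beats it: P:6>5 Q:6>2 T:11>9)
P1→{A,B,C} P2→{P,Q,T}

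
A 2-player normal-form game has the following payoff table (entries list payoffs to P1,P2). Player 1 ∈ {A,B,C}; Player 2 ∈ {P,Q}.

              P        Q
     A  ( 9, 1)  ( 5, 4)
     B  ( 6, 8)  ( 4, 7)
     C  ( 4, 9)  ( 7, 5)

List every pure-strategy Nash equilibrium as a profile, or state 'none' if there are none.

(A,P): not NE [P2→Q gives 4>1]
(A,Q): not NE [P1→C gives 7>5]
(B,P): not NE [P1→A gives 9>6]
(B,Q): not NE [P1→C gives 7>4; P2→P gives 8>7]
(C,P): not NE [P1→A gives 9>4]
(C,Q): not NE [P2→P gives 9>5]

No pure NE.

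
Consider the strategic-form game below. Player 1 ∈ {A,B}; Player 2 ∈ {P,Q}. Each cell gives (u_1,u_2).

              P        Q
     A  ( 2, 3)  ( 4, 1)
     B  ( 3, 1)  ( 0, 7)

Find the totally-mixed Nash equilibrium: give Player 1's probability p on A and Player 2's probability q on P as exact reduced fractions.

P1 indiff ⇒ q·2+(1-q)·4 = q·3+(1-q)·0 ⇒ q(-1) = (1-q)(-4) ⇒ q = 4/5
P2 indiff ⇒ p·3+(1-p)·1 = p·1+(1-p)·7 ⇒ p(2) = (1-p)(6) ⇒ p = 3/4

(p,q) = (3/4, 4/5)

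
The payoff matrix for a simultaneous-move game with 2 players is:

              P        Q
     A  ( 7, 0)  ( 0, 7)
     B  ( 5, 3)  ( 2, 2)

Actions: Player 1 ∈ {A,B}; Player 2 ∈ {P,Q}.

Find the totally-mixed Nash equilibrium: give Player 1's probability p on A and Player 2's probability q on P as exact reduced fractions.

P1 mixes 1/8 on A; P2 mixes 1/2 on P

P1 indiff ⇒ q·7+(1-q)·0 = q·5+(1-q)·2 ⇒ q(2) = (1-q)(2) ⇒ q = 1/2
P2 indiff ⇒ p·0+(1-p)·3 = p·7+(1-p)·2 ⇒ p(-7) = (1-p)(-1) ⇒ p = 1/8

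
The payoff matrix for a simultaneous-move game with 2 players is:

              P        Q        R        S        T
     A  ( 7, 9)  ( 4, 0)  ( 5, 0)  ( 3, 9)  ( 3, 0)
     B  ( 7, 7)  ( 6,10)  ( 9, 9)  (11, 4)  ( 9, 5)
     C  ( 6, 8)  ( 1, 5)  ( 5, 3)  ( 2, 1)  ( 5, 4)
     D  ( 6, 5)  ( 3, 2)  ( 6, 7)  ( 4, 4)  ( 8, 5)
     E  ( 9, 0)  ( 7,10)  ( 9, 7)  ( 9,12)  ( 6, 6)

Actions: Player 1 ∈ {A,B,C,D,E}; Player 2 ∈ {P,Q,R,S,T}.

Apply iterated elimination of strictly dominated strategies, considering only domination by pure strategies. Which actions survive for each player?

IESDS → P1:{B,E} P2:{Q,S}

P1 drop A (E beats it: P:9>7 Q:7>4 R:9>5 S:9>3 T:6>3)
P1 drop C (B beats it: P:7>6 Q:6>1 R:9>5 S:11>2 T:9>5)
P1 drop D (B beats it: P:7>6 Q:6>3 R:9>6 S:11>4 T:9>8)
P2 drop P (Q beats it: B:10>7 E:10>0)
P2 drop R (Q beats it: B:10>9 E:10>7)
P2 drop T (Q beats it: B:10>5 E:10>6)
P1→{B,E} P2→{Q,S}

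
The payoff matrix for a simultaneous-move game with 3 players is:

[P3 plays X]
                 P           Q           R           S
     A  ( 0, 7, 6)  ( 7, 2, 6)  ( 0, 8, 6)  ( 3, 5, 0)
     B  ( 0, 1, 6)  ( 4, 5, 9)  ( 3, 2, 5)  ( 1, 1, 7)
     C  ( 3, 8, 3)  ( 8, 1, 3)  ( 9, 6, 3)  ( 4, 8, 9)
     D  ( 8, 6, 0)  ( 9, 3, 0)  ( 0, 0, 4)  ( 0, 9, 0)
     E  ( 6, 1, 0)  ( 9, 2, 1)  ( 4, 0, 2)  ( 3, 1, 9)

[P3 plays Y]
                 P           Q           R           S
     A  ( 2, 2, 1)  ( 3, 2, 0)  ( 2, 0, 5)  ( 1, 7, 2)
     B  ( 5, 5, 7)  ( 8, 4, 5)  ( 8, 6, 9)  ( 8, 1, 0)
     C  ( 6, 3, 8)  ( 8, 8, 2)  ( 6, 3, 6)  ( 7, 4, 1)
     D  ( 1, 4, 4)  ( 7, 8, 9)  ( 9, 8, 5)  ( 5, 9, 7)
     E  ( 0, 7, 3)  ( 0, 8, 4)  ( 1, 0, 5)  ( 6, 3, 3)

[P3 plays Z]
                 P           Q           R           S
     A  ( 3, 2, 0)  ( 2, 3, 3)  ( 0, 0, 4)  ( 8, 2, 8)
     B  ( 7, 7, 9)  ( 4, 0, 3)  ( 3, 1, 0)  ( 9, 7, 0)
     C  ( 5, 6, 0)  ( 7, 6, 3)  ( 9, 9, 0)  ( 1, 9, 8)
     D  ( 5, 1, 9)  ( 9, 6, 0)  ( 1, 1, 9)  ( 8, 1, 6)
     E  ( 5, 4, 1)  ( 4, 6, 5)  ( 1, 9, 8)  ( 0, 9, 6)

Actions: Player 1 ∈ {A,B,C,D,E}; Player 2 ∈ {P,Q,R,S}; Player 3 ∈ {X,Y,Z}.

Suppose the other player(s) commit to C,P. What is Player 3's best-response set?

u_3(X vs C,P) = 3
u_3(Y vs C,P) = 8
u_3(Z vs C,P) = 0
max payoff 8 at {Y}

argmax u_3 = {Y}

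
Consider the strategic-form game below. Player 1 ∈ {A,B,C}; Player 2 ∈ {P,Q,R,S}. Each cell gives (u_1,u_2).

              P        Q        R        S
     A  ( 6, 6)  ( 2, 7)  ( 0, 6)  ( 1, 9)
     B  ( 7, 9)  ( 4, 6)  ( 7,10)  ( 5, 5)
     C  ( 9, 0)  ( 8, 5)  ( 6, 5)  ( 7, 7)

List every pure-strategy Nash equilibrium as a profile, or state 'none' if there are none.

PSNE = {(B,R), (C,S)}

(A,P): not NE [P1→C gives 9>6; P2→S gives 9>6]
(A,Q): not NE [P1→C gives 8>2; P2→S gives 9>7]
(A,R): not NE [P1→B gives 7>0; P2→S gives 9>6]
(A,S): not NE [P1→C gives 7>1]
(B,P): not NE [P1→C gives 9>7; P2→R gives 10>9]
(B,Q): not NE [P1→C gives 8>4; P2→R gives 10>6]
(B,R): NE
(B,S): not NE [P1→C gives 7>5; P2→R gives 10>5]
(C,P): not NE [P2→S gives 7>0]
(C,Q): not NE [P2→S gives 7>5]
(C,R): not NE [P1→B gives 7>6; P2→S gives 7>5]
(C,S): NE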